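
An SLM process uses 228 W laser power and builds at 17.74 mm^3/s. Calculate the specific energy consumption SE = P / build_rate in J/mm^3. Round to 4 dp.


SE = 228 / 17.74 = 12.8523 J/mm^3


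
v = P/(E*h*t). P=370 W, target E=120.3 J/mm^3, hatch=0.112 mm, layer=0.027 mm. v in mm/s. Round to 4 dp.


v = 370 / (120.3*0.112*0.027) = 1017.0781 mm/s


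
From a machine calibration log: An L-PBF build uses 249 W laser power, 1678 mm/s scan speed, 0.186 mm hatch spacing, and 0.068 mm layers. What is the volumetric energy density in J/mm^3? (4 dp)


E = 249 / (1678*0.186*0.068) = 11.7324 J/mm^3


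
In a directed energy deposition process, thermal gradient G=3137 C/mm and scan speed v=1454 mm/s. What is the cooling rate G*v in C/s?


CR = 3137 * 1454 = 4561198 C/s


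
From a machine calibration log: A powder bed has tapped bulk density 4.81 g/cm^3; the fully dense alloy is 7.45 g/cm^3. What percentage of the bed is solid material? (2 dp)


Packing = (4.81/7.45)*100 = 64.56 %


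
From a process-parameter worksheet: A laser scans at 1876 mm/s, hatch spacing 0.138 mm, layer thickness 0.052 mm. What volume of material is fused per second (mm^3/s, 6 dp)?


Rate = 1876 * 0.138 * 0.052 = 13.462176 mm^3/s


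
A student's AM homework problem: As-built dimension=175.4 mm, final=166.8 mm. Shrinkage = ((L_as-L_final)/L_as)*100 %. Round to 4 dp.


Shrinkage = ((175.4-166.8)/175.4)*100 = 4.9031 %


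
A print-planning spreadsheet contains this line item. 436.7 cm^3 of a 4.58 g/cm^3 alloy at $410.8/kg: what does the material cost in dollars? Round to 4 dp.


Mass = 436.7*4.58/1000 = 2.000086 kg
Cost = 2.000086 * 410.8 = 821.6353 $


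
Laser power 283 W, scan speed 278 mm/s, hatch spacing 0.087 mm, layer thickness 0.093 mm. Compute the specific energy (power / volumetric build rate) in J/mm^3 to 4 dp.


Build rate = 278 * 0.087 * 0.093 = 2.249298 mm^3/s
SE = 283 / 2.249298 = 125.817 J/mm^3


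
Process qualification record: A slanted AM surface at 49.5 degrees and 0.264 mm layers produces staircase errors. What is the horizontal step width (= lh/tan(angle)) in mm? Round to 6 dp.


step = 0.264 / tan(49.5) = 0.225477 mm


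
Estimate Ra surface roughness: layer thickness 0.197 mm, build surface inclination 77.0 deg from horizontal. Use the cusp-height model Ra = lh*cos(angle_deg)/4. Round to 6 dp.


Ra = 0.197 * cos(77.0) / 4 = 0.011079 mm


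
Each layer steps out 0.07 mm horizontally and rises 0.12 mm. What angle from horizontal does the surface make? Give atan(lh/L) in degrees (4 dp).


angle = atan(0.12/0.07) = 59.7436 degrees


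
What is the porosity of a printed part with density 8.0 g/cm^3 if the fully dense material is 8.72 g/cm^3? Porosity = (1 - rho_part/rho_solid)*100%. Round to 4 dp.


Porosity = (1-8.0/8.72)*100 = 8.2569 %


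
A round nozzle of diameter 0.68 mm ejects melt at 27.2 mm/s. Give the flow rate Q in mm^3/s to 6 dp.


A = pi*(0.68/2)^2 = 0.36316811 mm^2
Q = 0.36316811 * 27.2 = 9.878173 mm^3/s


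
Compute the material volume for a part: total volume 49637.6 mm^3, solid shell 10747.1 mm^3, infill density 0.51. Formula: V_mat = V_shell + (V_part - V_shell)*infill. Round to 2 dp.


V_infill = (49637.6 - 10747.1) * 0.51 = 19834.16
V_total = 10747.1 + 19834.16 = 30581.26 mm^3


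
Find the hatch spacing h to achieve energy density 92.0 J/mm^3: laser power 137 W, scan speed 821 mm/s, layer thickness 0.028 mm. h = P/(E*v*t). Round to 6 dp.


h = 137 / (92.0*821*0.028) = 0.064779 mm


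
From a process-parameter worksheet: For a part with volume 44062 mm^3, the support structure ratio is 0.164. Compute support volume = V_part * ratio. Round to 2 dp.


V_support = 44062 * 0.164 = 7226.17 mm^3


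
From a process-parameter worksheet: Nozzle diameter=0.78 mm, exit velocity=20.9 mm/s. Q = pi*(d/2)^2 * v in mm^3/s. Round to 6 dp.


A = pi*(0.78/2)^2 = 0.47783624 mm^2
Q = 0.47783624 * 20.9 = 9.986777 mm^3/s


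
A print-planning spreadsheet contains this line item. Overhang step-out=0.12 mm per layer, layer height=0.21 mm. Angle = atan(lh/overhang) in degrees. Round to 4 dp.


angle = atan(0.21/0.12) = 60.2551 degrees


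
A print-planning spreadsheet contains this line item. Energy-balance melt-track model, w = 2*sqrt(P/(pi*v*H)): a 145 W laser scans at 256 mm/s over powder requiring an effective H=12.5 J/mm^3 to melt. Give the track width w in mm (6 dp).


w = 2*sqrt(145/(pi*256*12.5)) = 0.240195 mm


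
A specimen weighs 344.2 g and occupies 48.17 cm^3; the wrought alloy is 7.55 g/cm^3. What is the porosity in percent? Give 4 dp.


rho_part = 344.2 / 48.17 = 7.14552626 g/cm^3
Porosity = (1 - 7.14552626/7.55)*100 = 5.3573 %


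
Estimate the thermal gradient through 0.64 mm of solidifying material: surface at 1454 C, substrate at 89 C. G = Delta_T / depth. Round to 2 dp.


G = (1454-89)/0.64 = 2132.81 C/mm


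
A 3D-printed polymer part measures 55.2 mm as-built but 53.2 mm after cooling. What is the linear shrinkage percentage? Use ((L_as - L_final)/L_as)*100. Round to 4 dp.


Shrinkage = ((55.2-53.2)/55.2)*100 = 3.6232 %


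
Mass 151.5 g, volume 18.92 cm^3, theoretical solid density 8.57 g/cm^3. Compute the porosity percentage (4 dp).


rho_part = 151.5 / 18.92 = 8.00739958 g/cm^3
Porosity = (1 - 8.00739958/8.57)*100 = 6.5648 %


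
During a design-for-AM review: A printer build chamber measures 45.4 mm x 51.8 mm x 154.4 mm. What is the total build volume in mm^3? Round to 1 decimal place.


V = 45.4 * 51.8 * 154.4 = 363105.6 mm^3


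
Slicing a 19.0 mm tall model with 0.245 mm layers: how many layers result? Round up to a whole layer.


Layers = ceil(19.0/0.245) = 78


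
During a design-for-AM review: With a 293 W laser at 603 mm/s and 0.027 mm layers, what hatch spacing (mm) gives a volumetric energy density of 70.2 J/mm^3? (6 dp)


h = 293 / (70.2*603*0.027) = 0.25636 mm


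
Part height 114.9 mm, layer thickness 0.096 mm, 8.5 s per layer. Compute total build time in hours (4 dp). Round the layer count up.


Layers = ceil(114.9/0.096) = 1197
t = 1197 * 8.5 / 3600 = 2.8263 hrs


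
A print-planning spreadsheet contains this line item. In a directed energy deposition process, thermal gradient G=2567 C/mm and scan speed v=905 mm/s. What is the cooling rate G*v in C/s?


CR = 2567 * 905 = 2323135 C/s


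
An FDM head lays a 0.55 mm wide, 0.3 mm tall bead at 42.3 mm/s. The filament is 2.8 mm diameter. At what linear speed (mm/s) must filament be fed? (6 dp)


Q = 0.55 * 0.3 * 42.3 = 6.9795 mm^3/s
A_fil = pi*(2.8/2)^2 = 6.1575216 mm^2
v_feed = 6.9795 / 6.1575216 = 1.133492 mm/s


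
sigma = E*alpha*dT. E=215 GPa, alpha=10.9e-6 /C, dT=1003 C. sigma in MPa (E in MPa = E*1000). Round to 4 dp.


sigma = 215*1000 * 10.9e-6 * 1003 = 2350.5305 MPa


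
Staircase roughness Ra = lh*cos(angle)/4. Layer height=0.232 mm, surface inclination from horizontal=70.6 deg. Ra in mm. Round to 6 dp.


Ra = 0.232 * cos(70.6) / 4 = 0.019265 mm


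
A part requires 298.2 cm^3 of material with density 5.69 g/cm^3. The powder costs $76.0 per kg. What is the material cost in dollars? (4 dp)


Mass = 298.2*5.69/1000 = 1.696758 kg
Cost = 1.696758 * 76.0 = 128.9536 $


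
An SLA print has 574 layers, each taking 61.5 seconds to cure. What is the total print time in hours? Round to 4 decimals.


t = 574 * 61.5 / 3600 = 9.8058 hrs


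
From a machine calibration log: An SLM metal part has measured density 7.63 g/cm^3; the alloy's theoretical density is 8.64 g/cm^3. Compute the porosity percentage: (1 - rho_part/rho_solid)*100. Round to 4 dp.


Porosity = (1-7.63/8.64)*100 = 11.6898 %


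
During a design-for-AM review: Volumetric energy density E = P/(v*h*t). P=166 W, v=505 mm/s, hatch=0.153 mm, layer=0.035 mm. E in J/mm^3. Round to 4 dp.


E = 166 / (505*0.153*0.035) = 61.3843 J/mm^3


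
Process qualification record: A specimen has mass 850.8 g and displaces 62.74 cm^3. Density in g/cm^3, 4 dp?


rho = 850.8 / 62.74 = 13.5607 g/cm^3


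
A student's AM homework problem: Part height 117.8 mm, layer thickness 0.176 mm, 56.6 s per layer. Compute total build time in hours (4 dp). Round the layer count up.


Layers = ceil(117.8/0.176) = 670
t = 670 * 56.6 / 3600 = 10.5339 hrs


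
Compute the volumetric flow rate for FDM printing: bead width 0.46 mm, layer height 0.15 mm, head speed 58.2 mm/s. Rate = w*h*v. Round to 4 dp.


Rate = 0.46 * 0.15 * 58.2 = 4.0158 mm^3/s


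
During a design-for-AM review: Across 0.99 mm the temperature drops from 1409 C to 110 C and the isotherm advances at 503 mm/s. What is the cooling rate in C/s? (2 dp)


G = (1409-110)/0.99 = 1312.12121212 C/mm
CR = 1312.12121212 * 503 = 659996.97 C/s


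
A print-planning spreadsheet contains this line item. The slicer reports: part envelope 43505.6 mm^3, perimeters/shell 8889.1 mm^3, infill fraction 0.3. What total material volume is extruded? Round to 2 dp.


V_infill = (43505.6 - 8889.1) * 0.3 = 10384.95
V_total = 8889.1 + 10384.95 = 19274.05 mm^3


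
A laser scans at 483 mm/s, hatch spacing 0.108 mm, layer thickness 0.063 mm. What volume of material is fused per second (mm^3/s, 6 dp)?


Rate = 483 * 0.108 * 0.063 = 3.286332 mm^3/s


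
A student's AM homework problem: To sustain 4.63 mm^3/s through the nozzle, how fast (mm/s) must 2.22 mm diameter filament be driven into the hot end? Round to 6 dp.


A = pi*(2.22/2)^2 = 3.870756
v = 4.63 / 3.870756 = 1.196149 mm/s


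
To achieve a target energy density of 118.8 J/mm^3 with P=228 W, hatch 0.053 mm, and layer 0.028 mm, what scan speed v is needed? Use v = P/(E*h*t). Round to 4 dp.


v = 228 / (118.8*0.053*0.028) = 1293.256 mm/s


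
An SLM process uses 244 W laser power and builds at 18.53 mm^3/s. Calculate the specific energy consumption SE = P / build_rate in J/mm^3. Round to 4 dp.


SE = 244 / 18.53 = 13.1678 J/mm^3


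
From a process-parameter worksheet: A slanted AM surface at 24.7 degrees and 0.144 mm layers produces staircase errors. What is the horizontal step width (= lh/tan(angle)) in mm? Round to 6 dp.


step = 0.144 / tan(24.7) = 0.313078 mm


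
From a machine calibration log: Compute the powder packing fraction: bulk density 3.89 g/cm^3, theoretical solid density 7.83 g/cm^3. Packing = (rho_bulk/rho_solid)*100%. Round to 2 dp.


Packing = (3.89/7.83)*100 = 49.68 %


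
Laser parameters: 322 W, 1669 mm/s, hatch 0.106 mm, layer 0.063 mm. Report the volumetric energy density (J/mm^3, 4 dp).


E = 322 / (1669*0.106*0.063) = 28.8904 J/mm^3


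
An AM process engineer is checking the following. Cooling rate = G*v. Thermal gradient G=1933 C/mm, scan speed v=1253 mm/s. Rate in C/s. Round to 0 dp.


CR = 1933 * 1253 = 2422049 C/s


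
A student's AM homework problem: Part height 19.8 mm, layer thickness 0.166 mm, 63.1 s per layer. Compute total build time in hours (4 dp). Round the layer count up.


Layers = ceil(19.8/0.166) = 120
t = 120 * 63.1 / 3600 = 2.1033 hrs


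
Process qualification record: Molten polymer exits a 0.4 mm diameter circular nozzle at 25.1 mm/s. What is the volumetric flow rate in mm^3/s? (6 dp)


A = pi*(0.4/2)^2 = 0.12566371 mm^2
Q = 0.12566371 * 25.1 = 3.154159 mm^3/s


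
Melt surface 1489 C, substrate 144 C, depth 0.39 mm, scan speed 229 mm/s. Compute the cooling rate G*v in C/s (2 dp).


G = (1489-144)/0.39 = 3448.71794872 C/mm
CR = 3448.71794872 * 229 = 789756.41 C/s


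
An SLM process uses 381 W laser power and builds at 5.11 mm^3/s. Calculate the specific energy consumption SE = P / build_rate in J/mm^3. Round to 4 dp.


SE = 381 / 5.11 = 74.5597 J/mm^3


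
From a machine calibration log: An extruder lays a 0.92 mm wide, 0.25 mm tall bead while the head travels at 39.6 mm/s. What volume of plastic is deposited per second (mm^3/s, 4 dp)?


Rate = 0.92 * 0.25 * 39.6 = 9.108 mm^3/s


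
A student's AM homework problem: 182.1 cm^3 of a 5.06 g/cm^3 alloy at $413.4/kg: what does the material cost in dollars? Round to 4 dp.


Mass = 182.1*5.06/1000 = 0.921426 kg
Cost = 0.921426 * 413.4 = 380.9175 $


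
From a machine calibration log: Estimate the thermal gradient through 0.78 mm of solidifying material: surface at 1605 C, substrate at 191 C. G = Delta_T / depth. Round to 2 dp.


G = (1605-191)/0.78 = 1812.82 C/mm


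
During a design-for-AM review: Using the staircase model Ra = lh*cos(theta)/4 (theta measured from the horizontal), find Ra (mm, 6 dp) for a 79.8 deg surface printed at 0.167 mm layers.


Ra = 0.167 * cos(79.8) / 4 = 0.007393 mm


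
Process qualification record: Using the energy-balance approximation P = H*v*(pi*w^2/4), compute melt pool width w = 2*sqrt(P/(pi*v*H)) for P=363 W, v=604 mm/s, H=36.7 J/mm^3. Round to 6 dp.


w = 2*sqrt(363/(pi*604*36.7)) = 0.144397 mm


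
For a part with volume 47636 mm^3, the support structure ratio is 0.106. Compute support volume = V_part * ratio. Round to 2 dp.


V_support = 47636 * 0.106 = 5049.42 mm^3


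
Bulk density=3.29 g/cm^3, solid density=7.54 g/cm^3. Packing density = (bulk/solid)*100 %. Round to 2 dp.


Packing = (3.29/7.54)*100 = 43.63 %


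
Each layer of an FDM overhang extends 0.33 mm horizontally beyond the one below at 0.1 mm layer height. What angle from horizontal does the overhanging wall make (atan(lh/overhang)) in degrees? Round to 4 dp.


angle = atan(0.1/0.33) = 16.8584 degrees


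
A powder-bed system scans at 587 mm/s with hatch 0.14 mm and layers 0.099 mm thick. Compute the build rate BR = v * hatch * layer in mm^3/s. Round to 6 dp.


Rate = 587 * 0.14 * 0.099 = 8.13582 mm^3/s


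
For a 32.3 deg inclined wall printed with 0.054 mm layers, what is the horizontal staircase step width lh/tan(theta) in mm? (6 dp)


step = 0.054 / tan(32.3) = 0.08542 mm


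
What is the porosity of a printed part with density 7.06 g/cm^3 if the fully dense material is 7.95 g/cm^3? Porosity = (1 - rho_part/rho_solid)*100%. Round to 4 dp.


Porosity = (1-7.06/7.95)*100 = 11.195 %


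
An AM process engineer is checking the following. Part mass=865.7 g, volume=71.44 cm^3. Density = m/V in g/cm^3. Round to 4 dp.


rho = 865.7 / 71.44 = 12.1179 g/cm^3


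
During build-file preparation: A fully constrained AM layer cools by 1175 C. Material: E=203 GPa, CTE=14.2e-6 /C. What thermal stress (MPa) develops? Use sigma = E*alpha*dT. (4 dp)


sigma = 203*1000 * 14.2e-6 * 1175 = 3387.055 MPa


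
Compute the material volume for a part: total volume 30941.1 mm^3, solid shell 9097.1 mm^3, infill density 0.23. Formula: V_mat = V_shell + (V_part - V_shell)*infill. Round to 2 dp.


V_infill = (30941.1 - 9097.1) * 0.23 = 5024.12
V_total = 9097.1 + 5024.12 = 14121.22 mm^3


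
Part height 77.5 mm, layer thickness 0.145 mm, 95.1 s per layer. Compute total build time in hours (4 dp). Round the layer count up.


Layers = ceil(77.5/0.145) = 535
t = 535 * 95.1 / 3600 = 14.1329 hrs


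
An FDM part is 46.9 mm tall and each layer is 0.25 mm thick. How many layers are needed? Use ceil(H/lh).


Layers = ceil(46.9/0.25) = 188


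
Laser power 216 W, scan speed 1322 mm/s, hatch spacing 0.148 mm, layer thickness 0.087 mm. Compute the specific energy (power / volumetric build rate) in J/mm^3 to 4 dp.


Build rate = 1322 * 0.148 * 0.087 = 17.022072 mm^3/s
SE = 216 / 17.022072 = 12.6894 J/mm^3


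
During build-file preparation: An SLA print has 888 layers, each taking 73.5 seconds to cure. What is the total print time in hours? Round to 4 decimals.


t = 888 * 73.5 / 3600 = 18.13 hrs


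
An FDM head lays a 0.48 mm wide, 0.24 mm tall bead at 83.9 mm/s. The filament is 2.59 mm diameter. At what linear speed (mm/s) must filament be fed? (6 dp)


Q = 0.48 * 0.24 * 83.9 = 9.66528 mm^3/s
A_fil = pi*(2.59/2)^2 = 5.26852942 mm^2
v_feed = 9.66528 / 5.26852942 = 1.834531 mm/s


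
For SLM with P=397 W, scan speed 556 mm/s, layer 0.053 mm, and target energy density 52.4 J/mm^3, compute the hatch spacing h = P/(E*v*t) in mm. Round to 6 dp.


h = 397 / (52.4*556*0.053) = 0.257104 mm


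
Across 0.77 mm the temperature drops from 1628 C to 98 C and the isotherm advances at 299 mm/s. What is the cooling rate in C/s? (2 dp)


G = (1628-98)/0.77 = 1987.01298701 C/mm
CR = 1987.01298701 * 299 = 594116.88 C/s


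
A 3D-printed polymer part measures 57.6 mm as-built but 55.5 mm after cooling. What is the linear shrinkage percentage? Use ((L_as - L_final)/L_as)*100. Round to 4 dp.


Shrinkage = ((57.6-55.5)/57.6)*100 = 3.6458 %


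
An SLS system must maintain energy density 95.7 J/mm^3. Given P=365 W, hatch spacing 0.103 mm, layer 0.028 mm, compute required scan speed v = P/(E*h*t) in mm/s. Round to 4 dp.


v = 365 / (95.7*0.103*0.028) = 1322.4695 mm/s


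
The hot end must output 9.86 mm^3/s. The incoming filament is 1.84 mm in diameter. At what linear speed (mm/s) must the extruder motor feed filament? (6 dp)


A = pi*(1.84/2)^2 = 2.659044
v = 9.86 / 2.659044 = 3.7081 mm/s


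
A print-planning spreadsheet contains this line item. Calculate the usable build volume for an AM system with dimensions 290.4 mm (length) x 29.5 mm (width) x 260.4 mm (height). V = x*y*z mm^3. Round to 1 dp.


V = 290.4 * 29.5 * 260.4 = 2230794.7 mm^3


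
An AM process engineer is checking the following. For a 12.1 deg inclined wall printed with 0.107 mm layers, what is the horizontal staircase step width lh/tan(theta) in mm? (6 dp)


step = 0.107 / tan(12.1) = 0.49911 mm


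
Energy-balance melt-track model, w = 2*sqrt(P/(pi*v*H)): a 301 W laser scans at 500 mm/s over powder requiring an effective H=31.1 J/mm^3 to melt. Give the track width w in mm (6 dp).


w = 2*sqrt(301/(pi*500*31.1)) = 0.15699 mm


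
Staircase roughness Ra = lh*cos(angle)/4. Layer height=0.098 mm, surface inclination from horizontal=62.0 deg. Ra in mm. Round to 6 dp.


Ra = 0.098 * cos(62.0) / 4 = 0.011502 mm


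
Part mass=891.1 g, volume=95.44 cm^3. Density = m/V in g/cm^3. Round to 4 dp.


rho = 891.1 / 95.44 = 9.3368 g/cm^3


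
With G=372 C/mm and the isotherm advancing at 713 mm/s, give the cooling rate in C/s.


CR = 372 * 713 = 265236 C/s


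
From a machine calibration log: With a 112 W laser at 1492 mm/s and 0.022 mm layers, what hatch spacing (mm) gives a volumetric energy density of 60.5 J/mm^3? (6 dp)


h = 112 / (60.5*1492*0.022) = 0.056399 mm


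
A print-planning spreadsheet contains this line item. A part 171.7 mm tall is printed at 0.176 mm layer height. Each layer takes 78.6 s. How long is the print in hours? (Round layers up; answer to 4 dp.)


Layers = ceil(171.7/0.176) = 976
t = 976 * 78.6 / 3600 = 21.3093 hrs


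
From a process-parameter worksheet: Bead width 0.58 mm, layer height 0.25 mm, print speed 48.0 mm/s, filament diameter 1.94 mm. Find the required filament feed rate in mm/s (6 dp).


Q = 0.58 * 0.25 * 48.0 = 6.96 mm^3/s
A_fil = pi*(1.94/2)^2 = 2.95592453 mm^2
v_feed = 6.96 / 2.95592453 = 2.354593 mm/s


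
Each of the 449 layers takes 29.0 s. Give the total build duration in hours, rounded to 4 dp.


t = 449 * 29.0 / 3600 = 3.6169 hrs


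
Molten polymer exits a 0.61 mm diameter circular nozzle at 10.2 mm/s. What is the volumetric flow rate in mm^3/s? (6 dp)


A = pi*(0.61/2)^2 = 0.29224666 mm^2
Q = 0.29224666 * 10.2 = 2.980916 mm^3/s


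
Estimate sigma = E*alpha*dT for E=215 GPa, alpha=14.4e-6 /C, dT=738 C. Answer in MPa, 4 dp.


sigma = 215*1000 * 14.4e-6 * 738 = 2284.848 MPa


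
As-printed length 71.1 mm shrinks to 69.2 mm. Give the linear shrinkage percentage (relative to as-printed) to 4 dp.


Shrinkage = ((71.1-69.2)/71.1)*100 = 2.6723 %


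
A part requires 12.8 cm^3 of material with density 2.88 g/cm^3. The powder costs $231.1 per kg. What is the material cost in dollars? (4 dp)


Mass = 12.8*2.88/1000 = 0.036864 kg
Cost = 0.036864 * 231.1 = 8.5193 $


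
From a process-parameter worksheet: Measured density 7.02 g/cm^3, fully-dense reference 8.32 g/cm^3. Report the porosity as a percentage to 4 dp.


Porosity = (1-7.02/8.32)*100 = 15.625 %


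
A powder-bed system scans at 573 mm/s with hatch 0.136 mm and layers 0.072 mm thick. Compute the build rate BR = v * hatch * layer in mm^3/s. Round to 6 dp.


Rate = 573 * 0.136 * 0.072 = 5.610816 mm^3/s


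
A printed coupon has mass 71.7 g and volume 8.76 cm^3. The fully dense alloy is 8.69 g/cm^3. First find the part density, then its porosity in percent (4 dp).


rho_part = 71.7 / 8.76 = 8.18493151 g/cm^3
Porosity = (1 - 8.18493151/8.69)*100 = 5.8121 %


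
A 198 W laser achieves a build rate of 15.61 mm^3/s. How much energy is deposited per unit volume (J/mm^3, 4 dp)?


SE = 198 / 15.61 = 12.6842 J/mm^3


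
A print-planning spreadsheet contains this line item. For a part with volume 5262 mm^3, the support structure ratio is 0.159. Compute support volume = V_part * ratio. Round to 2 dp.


V_support = 5262 * 0.159 = 836.66 mm^3


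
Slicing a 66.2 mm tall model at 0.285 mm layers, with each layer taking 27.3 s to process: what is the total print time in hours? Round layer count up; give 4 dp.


Layers = ceil(66.2/0.285) = 233
t = 233 * 27.3 / 3600 = 1.7669 hrs


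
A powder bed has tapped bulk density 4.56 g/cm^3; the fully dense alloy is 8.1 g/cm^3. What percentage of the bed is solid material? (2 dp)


Packing = (4.56/8.1)*100 = 56.3 %


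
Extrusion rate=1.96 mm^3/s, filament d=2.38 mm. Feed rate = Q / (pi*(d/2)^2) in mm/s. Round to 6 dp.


A = pi*(2.38/2)^2 = 4.448809
v = 1.96 / 4.448809 = 0.440567 mm/s


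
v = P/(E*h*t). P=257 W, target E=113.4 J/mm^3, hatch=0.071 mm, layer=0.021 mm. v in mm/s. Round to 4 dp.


v = 257 / (113.4*0.071*0.021) = 1519.9959 mm/s


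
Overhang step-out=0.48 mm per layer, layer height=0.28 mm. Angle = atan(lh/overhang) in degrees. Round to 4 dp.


angle = atan(0.28/0.48) = 30.2564 degrees


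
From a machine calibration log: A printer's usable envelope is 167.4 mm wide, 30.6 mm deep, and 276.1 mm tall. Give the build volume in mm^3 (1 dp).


V = 167.4 * 30.6 * 276.1 = 1414305.7 mm^3


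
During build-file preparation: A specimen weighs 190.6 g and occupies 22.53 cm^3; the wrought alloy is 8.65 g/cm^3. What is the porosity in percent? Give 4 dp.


rho_part = 190.6 / 22.53 = 8.45983134 g/cm^3
Porosity = (1 - 8.45983134/8.65)*100 = 2.1985 %


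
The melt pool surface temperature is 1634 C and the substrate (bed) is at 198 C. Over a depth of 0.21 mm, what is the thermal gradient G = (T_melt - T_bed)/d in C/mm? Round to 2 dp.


G = (1634-198)/0.21 = 6838.1 C/mm


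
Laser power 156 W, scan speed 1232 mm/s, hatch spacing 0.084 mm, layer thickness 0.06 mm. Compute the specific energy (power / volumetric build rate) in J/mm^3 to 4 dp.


Build rate = 1232 * 0.084 * 0.06 = 6.20928 mm^3/s
SE = 156 / 6.20928 = 25.1237 J/mm^3


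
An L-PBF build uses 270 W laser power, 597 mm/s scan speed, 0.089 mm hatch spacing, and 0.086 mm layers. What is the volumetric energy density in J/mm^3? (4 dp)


E = 270 / (597*0.089*0.086) = 59.0882 J/mm^3


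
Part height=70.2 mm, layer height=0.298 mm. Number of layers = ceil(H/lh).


Layers = ceil(70.2/0.298) = 236


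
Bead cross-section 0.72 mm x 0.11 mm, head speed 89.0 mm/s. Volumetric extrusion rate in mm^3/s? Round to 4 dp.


Rate = 0.72 * 0.11 * 89.0 = 7.0488 mm^3/s


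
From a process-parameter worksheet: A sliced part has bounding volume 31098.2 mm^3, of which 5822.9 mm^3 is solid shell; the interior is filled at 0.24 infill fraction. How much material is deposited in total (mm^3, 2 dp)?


V_infill = (31098.2 - 5822.9) * 0.24 = 6066.07
V_total = 5822.9 + 6066.07 = 11888.97 mm^3


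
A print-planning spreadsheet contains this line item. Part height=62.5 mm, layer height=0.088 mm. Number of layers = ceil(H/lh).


Layers = ceil(62.5/0.088) = 711


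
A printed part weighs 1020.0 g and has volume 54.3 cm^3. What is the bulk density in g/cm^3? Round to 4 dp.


rho = 1020.0 / 54.3 = 18.7845 g/cm^3


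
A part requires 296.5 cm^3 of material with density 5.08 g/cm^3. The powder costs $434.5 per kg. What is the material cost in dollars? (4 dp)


Mass = 296.5*5.08/1000 = 1.50622 kg
Cost = 1.50622 * 434.5 = 654.4526 $


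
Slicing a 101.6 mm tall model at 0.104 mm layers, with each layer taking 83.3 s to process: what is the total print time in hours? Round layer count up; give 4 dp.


Layers = ceil(101.6/0.104) = 977
t = 977 * 83.3 / 3600 = 22.6067 hrs


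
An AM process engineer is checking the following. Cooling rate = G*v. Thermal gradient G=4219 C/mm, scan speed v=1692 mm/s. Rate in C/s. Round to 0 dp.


CR = 4219 * 1692 = 7138548 C/s


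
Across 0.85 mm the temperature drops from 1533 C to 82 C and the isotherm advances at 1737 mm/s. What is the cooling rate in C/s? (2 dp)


G = (1533-82)/0.85 = 1707.05882353 C/mm
CR = 1707.05882353 * 1737 = 2965161.18 C/s


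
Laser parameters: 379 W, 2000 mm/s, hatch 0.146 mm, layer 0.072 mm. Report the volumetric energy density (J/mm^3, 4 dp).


E = 379 / (2000*0.146*0.072) = 18.027 J/mm^3


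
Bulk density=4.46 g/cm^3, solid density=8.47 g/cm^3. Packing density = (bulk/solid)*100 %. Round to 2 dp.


Packing = (4.46/8.47)*100 = 52.66 %


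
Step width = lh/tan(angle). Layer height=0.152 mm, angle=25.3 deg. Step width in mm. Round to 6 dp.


step = 0.152 / tan(25.3) = 0.321558 mm


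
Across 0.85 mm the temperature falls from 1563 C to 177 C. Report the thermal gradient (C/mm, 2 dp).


G = (1563-177)/0.85 = 1630.59 C/mm


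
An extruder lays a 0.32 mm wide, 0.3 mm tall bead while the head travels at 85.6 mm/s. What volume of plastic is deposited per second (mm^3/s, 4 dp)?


Rate = 0.32 * 0.3 * 85.6 = 8.2176 mm^3/s


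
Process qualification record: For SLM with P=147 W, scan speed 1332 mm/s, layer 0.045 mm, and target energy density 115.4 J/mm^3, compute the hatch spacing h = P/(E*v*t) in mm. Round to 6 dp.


h = 147 / (115.4*1332*0.045) = 0.021252 mm


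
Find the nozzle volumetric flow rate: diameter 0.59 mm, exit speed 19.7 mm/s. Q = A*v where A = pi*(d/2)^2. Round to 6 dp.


A = pi*(0.59/2)^2 = 0.2733971 mm^2
Q = 0.2733971 * 19.7 = 5.385923 mm^3/s


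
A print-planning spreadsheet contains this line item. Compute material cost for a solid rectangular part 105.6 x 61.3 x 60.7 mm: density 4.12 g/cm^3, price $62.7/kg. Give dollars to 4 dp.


V = 105.6 * 61.3 * 60.7 = 392928.096 mm^3 = 392.928096 cm^3
Mass = 392.928096 * 4.12 / 1000 = 1.61886376 kg
Cost = 1.61886376 * 62.7 = 101.5028 $


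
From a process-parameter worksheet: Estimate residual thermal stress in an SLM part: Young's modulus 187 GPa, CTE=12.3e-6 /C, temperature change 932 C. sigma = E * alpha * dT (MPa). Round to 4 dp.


sigma = 187*1000 * 12.3e-6 * 932 = 2143.6932 MPa


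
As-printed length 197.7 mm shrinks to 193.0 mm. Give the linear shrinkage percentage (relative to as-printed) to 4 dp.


Shrinkage = ((197.7-193.0)/197.7)*100 = 2.3773 %


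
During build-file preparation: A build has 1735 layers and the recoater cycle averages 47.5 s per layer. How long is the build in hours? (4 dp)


t = 1735 * 47.5 / 3600 = 22.8924 hrs


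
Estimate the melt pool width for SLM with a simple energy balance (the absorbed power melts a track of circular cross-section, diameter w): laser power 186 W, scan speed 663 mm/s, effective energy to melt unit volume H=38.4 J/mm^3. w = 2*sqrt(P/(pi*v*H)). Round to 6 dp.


w = 2*sqrt(186/(pi*663*38.4)) = 0.096447 mm


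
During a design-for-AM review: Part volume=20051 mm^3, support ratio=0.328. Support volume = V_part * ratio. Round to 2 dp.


V_support = 20051 * 0.328 = 6576.73 mm^3


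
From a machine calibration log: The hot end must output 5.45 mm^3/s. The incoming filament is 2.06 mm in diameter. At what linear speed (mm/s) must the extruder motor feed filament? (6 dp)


A = pi*(2.06/2)^2 = 3.332916
v = 5.45 / 3.332916 = 1.635205 mm/s


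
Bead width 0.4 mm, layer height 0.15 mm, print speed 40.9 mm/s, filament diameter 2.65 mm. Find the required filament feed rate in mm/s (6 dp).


Q = 0.4 * 0.15 * 40.9 = 2.454 mm^3/s
A_fil = pi*(2.65/2)^2 = 5.5154586 mm^2
v_feed = 2.454 / 5.5154586 = 0.444931 mm/s


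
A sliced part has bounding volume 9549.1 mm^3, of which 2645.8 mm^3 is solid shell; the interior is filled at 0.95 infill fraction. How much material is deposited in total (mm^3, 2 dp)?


V_infill = (9549.1 - 2645.8) * 0.95 = 6558.14
V_total = 2645.8 + 6558.14 = 9203.94 mm^3


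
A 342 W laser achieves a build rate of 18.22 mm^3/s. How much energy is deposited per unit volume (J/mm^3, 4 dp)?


SE = 342 / 18.22 = 18.7706 J/mm^3


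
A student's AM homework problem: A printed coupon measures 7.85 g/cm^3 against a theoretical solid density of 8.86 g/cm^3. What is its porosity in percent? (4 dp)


Porosity = (1-7.85/8.86)*100 = 11.3995 %


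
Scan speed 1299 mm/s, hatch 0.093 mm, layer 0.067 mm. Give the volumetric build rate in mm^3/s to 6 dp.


Rate = 1299 * 0.093 * 0.067 = 8.094069 mm^3/s


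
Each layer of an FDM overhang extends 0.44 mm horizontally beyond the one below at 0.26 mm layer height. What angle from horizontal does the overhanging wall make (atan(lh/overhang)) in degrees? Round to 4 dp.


angle = atan(0.26/0.44) = 30.5792 degrees


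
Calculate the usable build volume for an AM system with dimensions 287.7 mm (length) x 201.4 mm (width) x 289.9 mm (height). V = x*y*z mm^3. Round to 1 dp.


V = 287.7 * 201.4 * 289.9 = 16797611.9 mm^3


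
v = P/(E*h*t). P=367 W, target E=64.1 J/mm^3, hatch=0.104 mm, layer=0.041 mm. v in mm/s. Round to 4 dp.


v = 367 / (64.1*0.104*0.041) = 1342.7366 mm/s


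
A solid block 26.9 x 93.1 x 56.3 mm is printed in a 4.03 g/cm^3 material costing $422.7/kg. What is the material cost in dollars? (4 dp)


V = 26.9 * 93.1 * 56.3 = 140997.157 mm^3 = 140.997157 cm^3
Mass = 140.997157 * 4.03 / 1000 = 0.56821854 kg
Cost = 0.56821854 * 422.7 = 240.186 $


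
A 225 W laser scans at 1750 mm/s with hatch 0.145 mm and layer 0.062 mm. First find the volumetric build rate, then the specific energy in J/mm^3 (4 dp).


Build rate = 1750 * 0.145 * 0.062 = 15.7325 mm^3/s
SE = 225 / 15.7325 = 14.3016 J/mm^3


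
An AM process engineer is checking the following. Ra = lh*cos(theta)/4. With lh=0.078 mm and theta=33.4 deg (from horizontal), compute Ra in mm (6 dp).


Ra = 0.078 * cos(33.4) / 4 = 0.01628 mm


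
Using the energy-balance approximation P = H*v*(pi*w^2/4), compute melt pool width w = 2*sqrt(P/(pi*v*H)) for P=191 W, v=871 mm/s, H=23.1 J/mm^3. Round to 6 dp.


w = 2*sqrt(191/(pi*871*23.1)) = 0.10994 mm


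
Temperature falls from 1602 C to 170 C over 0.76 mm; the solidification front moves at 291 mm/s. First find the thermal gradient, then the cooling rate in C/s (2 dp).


G = (1602-170)/0.76 = 1884.21052632 C/mm
CR = 1884.21052632 * 291 = 548305.26 C/s


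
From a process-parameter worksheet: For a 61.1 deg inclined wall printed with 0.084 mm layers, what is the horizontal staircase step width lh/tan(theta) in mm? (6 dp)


step = 0.084 / tan(61.1) = 0.04637 mm


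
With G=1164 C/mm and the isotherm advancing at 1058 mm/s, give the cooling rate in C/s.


CR = 1164 * 1058 = 1231512 C/s


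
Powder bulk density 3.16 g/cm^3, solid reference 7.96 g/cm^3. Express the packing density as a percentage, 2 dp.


Packing = (3.16/7.96)*100 = 39.7 %


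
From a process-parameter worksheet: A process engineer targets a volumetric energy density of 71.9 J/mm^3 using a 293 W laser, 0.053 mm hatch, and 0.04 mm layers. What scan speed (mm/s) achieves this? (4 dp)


v = 293 / (71.9*0.053*0.04) = 1922.219 mm/s


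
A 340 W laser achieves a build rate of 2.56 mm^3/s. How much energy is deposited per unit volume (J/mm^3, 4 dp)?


SE = 340 / 2.56 = 132.8125 J/mm^3


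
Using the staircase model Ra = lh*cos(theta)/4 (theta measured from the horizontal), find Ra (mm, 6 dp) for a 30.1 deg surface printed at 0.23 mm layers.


Ra = 0.23 * cos(30.1) / 4 = 0.049746 mm


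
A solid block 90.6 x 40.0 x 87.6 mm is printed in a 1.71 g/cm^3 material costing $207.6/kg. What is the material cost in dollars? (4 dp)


V = 90.6 * 40.0 * 87.6 = 317462.4 mm^3 = 317.4624 cm^3
Mass = 317.4624 * 1.71 / 1000 = 0.5428607 kg
Cost = 0.5428607 * 207.6 = 112.6979 $


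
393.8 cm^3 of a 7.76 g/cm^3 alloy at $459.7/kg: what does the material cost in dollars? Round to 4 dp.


Mass = 393.8*7.76/1000 = 3.055888 kg
Cost = 3.055888 * 459.7 = 1404.7917 $


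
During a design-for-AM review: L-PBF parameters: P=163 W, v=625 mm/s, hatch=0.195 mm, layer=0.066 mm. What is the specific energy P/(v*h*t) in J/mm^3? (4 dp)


Build rate = 625 * 0.195 * 0.066 = 8.04375 mm^3/s
SE = 163 / 8.04375 = 20.2642 J/mm^3


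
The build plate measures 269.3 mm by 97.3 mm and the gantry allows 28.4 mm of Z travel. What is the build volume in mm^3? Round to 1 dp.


V = 269.3 * 97.3 * 28.4 = 744162.1 mm^3


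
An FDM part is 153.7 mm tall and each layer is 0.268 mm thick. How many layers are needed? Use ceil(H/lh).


Layers = ceil(153.7/0.268) = 574


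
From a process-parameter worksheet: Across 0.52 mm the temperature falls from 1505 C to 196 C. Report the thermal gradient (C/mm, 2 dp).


G = (1505-196)/0.52 = 2517.31 C/mm


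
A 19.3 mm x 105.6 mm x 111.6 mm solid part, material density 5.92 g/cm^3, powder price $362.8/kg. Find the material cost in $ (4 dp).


V = 19.3 * 105.6 * 111.6 = 227449.728 mm^3 = 227.449728 cm^3
Mass = 227.449728 * 5.92 / 1000 = 1.34650239 kg
Cost = 1.34650239 * 362.8 = 488.5111 $


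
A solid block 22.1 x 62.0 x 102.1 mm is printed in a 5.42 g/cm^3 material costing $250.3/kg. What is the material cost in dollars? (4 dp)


V = 22.1 * 62.0 * 102.1 = 139897.42 mm^3 = 139.89742 cm^3
Mass = 139.89742 * 5.42 / 1000 = 0.75824402 kg
Cost = 0.75824402 * 250.3 = 189.7885 $


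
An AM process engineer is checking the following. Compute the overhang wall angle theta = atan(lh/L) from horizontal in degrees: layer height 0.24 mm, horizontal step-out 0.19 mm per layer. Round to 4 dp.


angle = atan(0.24/0.19) = 51.6325 degrees


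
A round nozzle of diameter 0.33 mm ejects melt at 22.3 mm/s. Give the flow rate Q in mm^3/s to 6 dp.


A = pi*(0.33/2)^2 = 0.08552986 mm^2
Q = 0.08552986 * 22.3 = 1.907316 mm^3/s


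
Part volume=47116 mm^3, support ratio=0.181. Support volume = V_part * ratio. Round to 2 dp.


V_support = 47116 * 0.181 = 8528.0 mm^3


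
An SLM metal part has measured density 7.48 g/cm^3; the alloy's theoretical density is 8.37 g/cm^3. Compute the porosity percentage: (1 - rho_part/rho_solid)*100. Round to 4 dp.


Porosity = (1-7.48/8.37)*100 = 10.6332 %


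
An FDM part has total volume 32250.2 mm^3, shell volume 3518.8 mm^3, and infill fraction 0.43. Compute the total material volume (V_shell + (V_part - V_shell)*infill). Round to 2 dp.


V_infill = (32250.2 - 3518.8) * 0.43 = 12354.5
V_total = 3518.8 + 12354.5 = 15873.3 mm^3


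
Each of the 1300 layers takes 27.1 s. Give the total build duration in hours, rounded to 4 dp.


t = 1300 * 27.1 / 3600 = 9.7861 hrs


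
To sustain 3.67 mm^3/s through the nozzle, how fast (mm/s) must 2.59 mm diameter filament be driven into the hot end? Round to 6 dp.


A = pi*(2.59/2)^2 = 5.268529
v = 3.67 / 5.268529 = 0.696589 mm/s


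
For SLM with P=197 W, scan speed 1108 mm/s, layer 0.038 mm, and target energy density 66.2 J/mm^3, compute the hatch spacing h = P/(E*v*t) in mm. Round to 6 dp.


h = 197 / (66.2*1108*0.038) = 0.070678 mm


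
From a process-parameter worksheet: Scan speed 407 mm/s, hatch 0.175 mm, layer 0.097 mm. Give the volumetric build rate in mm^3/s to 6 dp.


Rate = 407 * 0.175 * 0.097 = 6.908825 mm^3/s


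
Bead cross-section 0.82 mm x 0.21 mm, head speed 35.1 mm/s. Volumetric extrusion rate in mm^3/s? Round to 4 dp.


Rate = 0.82 * 0.21 * 35.1 = 6.0442 mm^3/s


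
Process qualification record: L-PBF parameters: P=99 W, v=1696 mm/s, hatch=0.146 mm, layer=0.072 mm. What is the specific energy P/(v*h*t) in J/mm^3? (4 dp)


Build rate = 1696 * 0.146 * 0.072 = 17.828352 mm^3/s
SE = 99 / 17.828352 = 5.553 J/mm^3


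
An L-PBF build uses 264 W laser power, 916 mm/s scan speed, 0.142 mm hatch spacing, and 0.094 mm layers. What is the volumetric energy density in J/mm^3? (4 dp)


E = 264 / (916*0.142*0.094) = 21.592 J/mm^3


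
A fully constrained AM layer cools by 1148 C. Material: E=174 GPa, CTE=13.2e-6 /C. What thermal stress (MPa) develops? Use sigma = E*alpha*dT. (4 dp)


sigma = 174*1000 * 13.2e-6 * 1148 = 2636.7264 MPa


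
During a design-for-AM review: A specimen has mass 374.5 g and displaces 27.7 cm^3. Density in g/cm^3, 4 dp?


rho = 374.5 / 27.7 = 13.5199 g/cm^3


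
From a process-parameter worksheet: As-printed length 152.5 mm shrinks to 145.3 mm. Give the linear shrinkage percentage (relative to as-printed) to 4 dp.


Shrinkage = ((152.5-145.3)/152.5)*100 = 4.7213 %


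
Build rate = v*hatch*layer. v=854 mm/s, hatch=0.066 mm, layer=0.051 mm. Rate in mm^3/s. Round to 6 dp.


Rate = 854 * 0.066 * 0.051 = 2.874564 mm^3/s


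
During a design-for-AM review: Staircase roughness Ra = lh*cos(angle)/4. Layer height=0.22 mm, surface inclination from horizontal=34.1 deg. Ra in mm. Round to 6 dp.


Ra = 0.22 * cos(34.1) / 4 = 0.045543 mm


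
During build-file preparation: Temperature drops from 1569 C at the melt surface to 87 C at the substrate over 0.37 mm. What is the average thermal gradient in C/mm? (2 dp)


G = (1569-87)/0.37 = 4005.41 C/mm


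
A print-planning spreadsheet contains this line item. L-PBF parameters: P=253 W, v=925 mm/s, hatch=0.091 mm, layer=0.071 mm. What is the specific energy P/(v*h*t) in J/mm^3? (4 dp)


Build rate = 925 * 0.091 * 0.071 = 5.976425 mm^3/s
SE = 253 / 5.976425 = 42.333 J/mm^3


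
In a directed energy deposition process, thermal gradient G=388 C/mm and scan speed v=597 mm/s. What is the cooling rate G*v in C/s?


CR = 388 * 597 = 231636 C/s


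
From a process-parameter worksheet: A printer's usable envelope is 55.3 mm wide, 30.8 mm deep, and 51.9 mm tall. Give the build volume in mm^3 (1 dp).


V = 55.3 * 30.8 * 51.9 = 88398.2 mm^3


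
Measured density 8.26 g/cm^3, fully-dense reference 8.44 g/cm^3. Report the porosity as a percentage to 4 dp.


Porosity = (1-8.26/8.44)*100 = 2.1327 %


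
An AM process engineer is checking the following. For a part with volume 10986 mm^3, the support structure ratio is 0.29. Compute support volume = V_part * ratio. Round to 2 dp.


V_support = 10986 * 0.29 = 3185.94 mm^3


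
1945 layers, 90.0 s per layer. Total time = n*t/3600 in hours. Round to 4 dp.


t = 1945 * 90.0 / 3600 = 48.625 hrs


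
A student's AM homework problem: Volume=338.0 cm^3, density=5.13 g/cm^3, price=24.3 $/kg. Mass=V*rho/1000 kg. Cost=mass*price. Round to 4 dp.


Mass = 338.0*5.13/1000 = 1.73394 kg
Cost = 1.73394 * 24.3 = 42.1347 $


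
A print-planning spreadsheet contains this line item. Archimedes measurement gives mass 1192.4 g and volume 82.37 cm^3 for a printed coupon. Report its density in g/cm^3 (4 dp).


rho = 1192.4 / 82.37 = 14.4761 g/cm^3


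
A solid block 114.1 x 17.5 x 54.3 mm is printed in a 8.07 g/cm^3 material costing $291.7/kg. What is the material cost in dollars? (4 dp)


V = 114.1 * 17.5 * 54.3 = 108423.525 mm^3 = 108.423525 cm^3
Mass = 108.423525 * 8.07 / 1000 = 0.87497785 kg
Cost = 0.87497785 * 291.7 = 255.231 $
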